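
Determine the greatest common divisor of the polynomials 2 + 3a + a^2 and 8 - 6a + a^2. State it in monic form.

By polynomial division,
  a^2 + 3a + 2 = (a^2 - 6a + 8) + (9a - 6)
  a^2 - 6a + 8 = ((1/9)a - 16/27)(9a - 6) + (40/9)
  9a - 6 = ((81/40)a - 27/20)(40/9) + (0)
The last nonzero remainder is the constant 40/9, so the polynomials are coprime and gcd = 1.

1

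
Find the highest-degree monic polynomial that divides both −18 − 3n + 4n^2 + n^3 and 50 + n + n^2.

1

By polynomial division,
  n^3 + 4n^2 − 3n − 18 = (n + 3)(n^2 + n + 50) + (−56n − 168)
  n^2 + n + 50 = (−(1/56)n + 1/28)(−56n − 168) + (56)
  −56n − 168 = (−n − 3)(56) + (0)
The last nonzero remainder is the constant 56, so the polynomials are coprime and gcd = 1.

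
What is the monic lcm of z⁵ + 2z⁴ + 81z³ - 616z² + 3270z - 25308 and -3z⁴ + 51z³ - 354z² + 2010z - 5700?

Repeated division with remainder:
  z⁵ + 2z⁴ + 81z³ - 616z² + 3270z - 25308 = (-(1/3)z - 19/3)(-3z⁴ + 51z³ - 354z² + 2010z - 5700) + (286z³ - 2188z² + 14100z - 61408)
  -3z⁴ + 51z³ - 354z² + 2010z - 5700 = (-(3/286)z + 4011/40898)(286z³ - 2188z² + 14100z - 61408) + ((173538/20449)z² - (347076/20449)z + 6594444/20449)
  286z³ - 2188z² + 14100z - 61408 = ((2924207/86769)z - 16522792/86769)((173538/20449)z² - (347076/20449)z + 6594444/20449) + (0)
Last nonzero remainder: (173538/20449)z² - (347076/20449)z + 6594444/20449. Dividing through by 173538/20449 gives the monic gcd z² - 2z + 38.
Then lcm(f, g) = f·g / gcd(f, g); expanding and making the result monic gives the answer.

z⁷ - 13z⁶ + 101z⁵ - 1731z⁴ + 16560z³ - 105158z² + 543120z - 1265400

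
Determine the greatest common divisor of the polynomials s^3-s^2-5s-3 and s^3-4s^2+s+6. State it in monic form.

s^2-2s-3

Repeated division with remainder:
  s^3-s^2-5s-3 = (s^3-4s^2+s+6) + (3s^2-6s-9)
  s^3-4s^2+s+6 = ((1/3)s-2/3)(3s^2-6s-9) + (0)
Last nonzero remainder: 3s^2-6s-9. Dividing through by 3 gives the monic gcd s^2-2s-3.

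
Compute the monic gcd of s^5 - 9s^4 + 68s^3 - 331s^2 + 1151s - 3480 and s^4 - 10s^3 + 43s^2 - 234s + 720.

By polynomial division,
  s^5 - 9s^4 + 68s^3 - 331s^2 + 1151s - 3480 = (s + 1)(s^4 - 10s^3 + 43s^2 - 234s + 720) + (35s^3 - 140s^2 + 665s - 4200)
  s^4 - 10s^3 + 43s^2 - 234s + 720 = ((1/35)s - 6/35)(35s^3 - 140s^2 + 665s - 4200) + (0)
Last nonzero remainder: 35s^3 - 140s^2 + 665s - 4200. Dividing through by 35 gives the monic gcd s^3 - 4s^2 + 19s - 120.

s^3 - 4s^2 + 19s - 120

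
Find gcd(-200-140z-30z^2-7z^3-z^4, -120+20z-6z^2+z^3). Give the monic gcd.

20+z^2

Apply the Euclidean algorithm:
  -z^4-7z^3-30z^2-140z-200 = (-z-13)(z^3-6z^2+20z-120) + (-88z^2-1760)
  z^3-6z^2+20z-120 = (-(1/88)z+3/44)(-88z^2-1760) + (0)
Last nonzero remainder: -88z^2-1760. Dividing through by -88 gives the monic gcd z^2+20.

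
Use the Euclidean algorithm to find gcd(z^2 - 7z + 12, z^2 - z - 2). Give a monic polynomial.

1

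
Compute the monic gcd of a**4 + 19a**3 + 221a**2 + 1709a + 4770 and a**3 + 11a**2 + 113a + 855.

a + 9

Repeated division with remainder:
  a**4 + 19a**3 + 221a**2 + 1709a + 4770 = (a + 8)(a**3 + 11a**2 + 113a + 855) + (20a**2 − 50a − 2070)
  a**3 + 11a**2 + 113a + 855 = ((1/20)a + 27/40)(20a**2 − 50a − 2070) + ((1001/4)a + 9009/4)
  20a**2 − 50a − 2070 = ((80/1001)a − 920/1001)((1001/4)a + 9009/4) + (0)
Last nonzero remainder: (1001/4)a + 9009/4. Dividing through by 1001/4 gives the monic gcd a + 9.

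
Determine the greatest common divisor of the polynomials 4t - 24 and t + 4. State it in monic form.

1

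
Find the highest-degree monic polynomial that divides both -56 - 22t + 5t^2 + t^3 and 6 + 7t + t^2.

1

By polynomial division,
  t^3 + 5t^2 - 22t - 56 = (t - 2)(t^2 + 7t + 6) + (-14t - 44)
  t^2 + 7t + 6 = (-(1/14)t - 27/98)(-14t - 44) + (-300/49)
  -14t - 44 = ((343/150)t + 539/75)(-300/49) + (0)
The last nonzero remainder is the constant -300/49, so the polynomials are coprime and gcd = 1.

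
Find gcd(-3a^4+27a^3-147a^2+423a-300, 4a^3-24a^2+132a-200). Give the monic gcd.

a^2-4a+25

By polynomial division,
  -3a^4+27a^3-147a^2+423a-300 = (-(3/4)a+9/4)(4a^3-24a^2+132a-200) + (6a^2-24a+150)
  4a^3-24a^2+132a-200 = ((2/3)a-4/3)(6a^2-24a+150) + (0)
Last nonzero remainder: 6a^2-24a+150. Dividing through by 6 gives the monic gcd a^2-4a+25.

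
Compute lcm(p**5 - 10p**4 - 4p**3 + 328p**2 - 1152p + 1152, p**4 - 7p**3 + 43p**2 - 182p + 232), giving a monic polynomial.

Euclidean algorithm in ℚ[p]:
  p**5 - 10p**4 - 4p**3 + 328p**2 - 1152p + 1152 = (p - 3)(p**4 - 7p**3 + 43p**2 - 182p + 232) + (-68p**3 + 639p**2 - 1930p + 1848)
  p**4 - 7p**3 + 43p**2 - 182p + 232 = (-(1/68)p - 163/4624)(-68p**3 + 639p**2 - 1930p + 1848) + ((171749/4624)p**2 - (515247/2312)p + 171749/578)
  -68p**3 + 639p**2 - 1930p + 1848 = (-(314432/171749)p + 1068144/171749)((171749/4624)p**2 - (515247/2312)p + 171749/578) + (0)
Last nonzero remainder: (171749/4624)p**2 - (515247/2312)p + 171749/578. Dividing through by 171749/4624 gives the monic gcd p**2 - 6p + 8.
Then lcm(f, g) = f·g / gcd(f, g); expanding and making the result monic gives the answer.

p**7 - 11p**6 + 35p**5 + 42p**4 - 1596p**3 + 11816p**2 - 34560p + 33408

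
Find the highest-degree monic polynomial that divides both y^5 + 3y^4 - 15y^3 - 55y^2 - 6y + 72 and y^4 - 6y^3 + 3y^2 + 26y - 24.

Euclidean algorithm in ℚ[y]:
  y^5 + 3y^4 - 15y^3 - 55y^2 - 6y + 72 = (y + 9)(y^4 - 6y^3 + 3y^2 + 26y - 24) + (36y^3 - 108y^2 - 216y + 288)
  y^4 - 6y^3 + 3y^2 + 26y - 24 = ((1/36)y - 1/12)(36y^3 - 108y^2 - 216y + 288) + (0)
Last nonzero remainder: 36y^3 - 108y^2 - 216y + 288. Dividing through by 36 gives the monic gcd y^3 - 3y^2 - 6y + 8.

y^3 - 3y^2 - 6y + 8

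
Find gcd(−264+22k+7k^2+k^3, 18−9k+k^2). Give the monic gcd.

By polynomial division,
  k^3+7k^2+22k−264 = (k+16)(k^2−9k+18) + (148k−552)
  k^2−9k+18 = ((1/148)k−195/5476)(148k−552) + (−2268/1369)
  148k−552 = (−(50653/567)k+62974/189)(−2268/1369) + (0)
The last nonzero remainder is the constant −2268/1369, so the polynomials are coprime and gcd = 1.

1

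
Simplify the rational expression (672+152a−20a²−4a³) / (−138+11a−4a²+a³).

By polynomial division,
  −4a³−20a²+152a+672 = (−4)(a³−4a²+11a−138) + (−36a²+196a+120)
  a³−4a²+11a−138 = (−(1/36)a−13/324)(−36a²+196a+120) + ((1798/81)a−3596/27)
  −36a²+196a+120 = (−(1458/899)a−810/899)((1798/81)a−3596/27) + (0)
Last nonzero remainder: (1798/81)a−3596/27. Dividing through by 1798/81 gives the monic gcd a−6.
Cancel a−6 from numerator and denominator to get the reduced form.

(−112−44a−4a²)/(23+2a+a²)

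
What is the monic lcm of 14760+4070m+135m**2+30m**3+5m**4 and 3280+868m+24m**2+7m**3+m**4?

29520+11092m+1084m**2+87m**3+16m**4+m**5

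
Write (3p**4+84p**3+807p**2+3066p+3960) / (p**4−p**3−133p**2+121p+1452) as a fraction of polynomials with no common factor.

(3p**2+42p+120)/(p**2−15p+44)

By polynomial division,
  3p**4+84p**3+807p**2+3066p+3960 = (3)(p**4−p**3−133p**2+121p+1452) + (87p**3+1206p**2+2703p−396)
  p**4−p**3−133p**2+121p+1452 = ((1/87)p−431/2523)(87p**3+1206p**2+2703p−396) + ((35280/841)p**2+(493920/841)p+1164240/841)
  87p**3+1206p**2+2703p−396 = ((24389/11760)p−841/2940)((35280/841)p**2+(493920/841)p+1164240/841) + (0)
Last nonzero remainder: (35280/841)p**2+(493920/841)p+1164240/841. Dividing through by 35280/841 gives the monic gcd p**2+14p+33.
Cancel p**2+14p+33 from numerator and denominator to get the reduced form.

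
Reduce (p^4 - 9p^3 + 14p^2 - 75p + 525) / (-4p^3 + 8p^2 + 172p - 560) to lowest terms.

Euclidean algorithm in ℚ[p]:
  p^4 - 9p^3 + 14p^2 - 75p + 525 = (-(1/4)p + 7/4)(-4p^3 + 8p^2 + 172p - 560) + (43p^2 - 516p + 1505)
  -4p^3 + 8p^2 + 172p - 560 = (-(4/43)p - 40/43)(43p^2 - 516p + 1505) + (-168p + 840)
  43p^2 - 516p + 1505 = (-(43/168)p + 43/24)(-168p + 840) + (0)
Last nonzero remainder: -168p + 840. Dividing through by -168 gives the monic gcd p - 5.
Cancel p - 5 from numerator and denominator to get the reduced form.

(-p^3 + 4p^2 + 6p + 105)/(4p^2 + 12p - 112)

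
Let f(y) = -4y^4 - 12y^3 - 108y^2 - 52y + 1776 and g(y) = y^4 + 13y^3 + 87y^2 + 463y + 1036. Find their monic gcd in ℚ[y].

y^3 + 6y^2 + 45y + 148

By polynomial division,
  -4y^4 - 12y^3 - 108y^2 - 52y + 1776 = (-4)(y^4 + 13y^3 + 87y^2 + 463y + 1036) + (40y^3 + 240y^2 + 1800y + 5920)
  y^4 + 13y^3 + 87y^2 + 463y + 1036 = ((1/40)y + 7/40)(40y^3 + 240y^2 + 1800y + 5920) + (0)
Last nonzero remainder: 40y^3 + 240y^2 + 1800y + 5920. Dividing through by 40 gives the monic gcd y^3 + 6y^2 + 45y + 148.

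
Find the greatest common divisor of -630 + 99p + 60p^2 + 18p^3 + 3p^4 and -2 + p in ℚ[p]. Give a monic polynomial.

-2 + p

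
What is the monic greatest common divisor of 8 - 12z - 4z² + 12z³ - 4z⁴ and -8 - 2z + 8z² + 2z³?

-1 + z²

Euclidean algorithm in ℚ[z]:
  -4z⁴ + 12z³ - 4z² - 12z + 8 = (-2z + 14)(2z³ + 8z² - 2z - 8) + (-120z² + 120)
  2z³ + 8z² - 2z - 8 = (-(1/60)z - 1/15)(-120z² + 120) + (0)
Last nonzero remainder: -120z² + 120. Dividing through by -120 gives the monic gcd z² - 1.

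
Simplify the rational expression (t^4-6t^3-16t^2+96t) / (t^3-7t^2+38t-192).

(t^3-16t)/(t^2-t+32)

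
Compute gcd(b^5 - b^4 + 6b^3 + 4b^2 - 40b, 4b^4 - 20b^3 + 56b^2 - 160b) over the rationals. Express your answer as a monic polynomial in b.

Apply the Euclidean algorithm:
  b^5 - b^4 + 6b^3 + 4b^2 - 40b = ((1/4)b + 1)(4b^4 - 20b^3 + 56b^2 - 160b) + (12b^3 - 12b^2 + 120b)
  4b^4 - 20b^3 + 56b^2 - 160b = ((1/3)b - 4/3)(12b^3 - 12b^2 + 120b) + (0)
Last nonzero remainder: 12b^3 - 12b^2 + 120b. Dividing through by 12 gives the monic gcd b^3 - b^2 + 10b.

b^3 - b^2 + 10b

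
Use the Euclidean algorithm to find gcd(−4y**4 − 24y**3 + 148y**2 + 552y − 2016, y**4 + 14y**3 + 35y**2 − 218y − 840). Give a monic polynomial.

y**3 + 9y**2 − 10y − 168

Euclidean algorithm in ℚ[y]:
  −4y**4 − 24y**3 + 148y**2 + 552y − 2016 = (−4)(y**4 + 14y**3 + 35y**2 − 218y − 840) + (32y**3 + 288y**2 − 320y − 5376)
  y**4 + 14y**3 + 35y**2 − 218y − 840 = ((1/32)y + 5/32)(32y**3 + 288y**2 − 320y − 5376) + (0)
Last nonzero remainder: 32y**3 + 288y**2 − 320y − 5376. Dividing through by 32 gives the monic gcd y**3 + 9y**2 − 10y − 168.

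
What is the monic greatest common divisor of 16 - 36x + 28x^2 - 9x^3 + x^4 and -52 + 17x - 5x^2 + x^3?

By polynomial division,
  x^4 - 9x^3 + 28x^2 - 36x + 16 = (x - 4)(x^3 - 5x^2 + 17x - 52) + (-9x^2 + 84x - 192)
  x^3 - 5x^2 + 17x - 52 = (-(1/9)x - 13/27)(-9x^2 + 84x - 192) + ((325/9)x - 1300/9)
  -9x^2 + 84x - 192 = (-(81/325)x + 432/325)((325/9)x - 1300/9) + (0)
Last nonzero remainder: (325/9)x - 1300/9. Dividing through by 325/9 gives the monic gcd x - 4.

-4 + x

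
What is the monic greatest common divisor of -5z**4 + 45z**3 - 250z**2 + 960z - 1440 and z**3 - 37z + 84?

Repeated division with remainder:
  -5z**4 + 45z**3 - 250z**2 + 960z - 1440 = (-5z + 45)(z**3 - 37z + 84) + (-435z**2 + 3045z - 5220)
  z**3 - 37z + 84 = (-(1/435)z - 7/435)(-435z**2 + 3045z - 5220) + (0)
Last nonzero remainder: -435z**2 + 3045z - 5220. Dividing through by -435 gives the monic gcd z**2 - 7z + 12.

z**2 - 7z + 12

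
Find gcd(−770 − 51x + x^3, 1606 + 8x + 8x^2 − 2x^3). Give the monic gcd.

−11 + x

Euclidean algorithm in ℚ[x]:
  x^3 − 51x − 770 = (−1/2)(−2x^3 + 8x^2 + 8x + 1606) + (4x^2 − 47x + 33)
  −2x^3 + 8x^2 + 8x + 1606 = (−(1/2)x − 31/8)(4x^2 − 47x + 33) + (−(1261/8)x + 13871/8)
  4x^2 − 47x + 33 = (−(32/1261)x + 24/1261)(−(1261/8)x + 13871/8) + (0)
Last nonzero remainder: −(1261/8)x + 13871/8. Dividing through by −1261/8 gives the monic gcd x − 11.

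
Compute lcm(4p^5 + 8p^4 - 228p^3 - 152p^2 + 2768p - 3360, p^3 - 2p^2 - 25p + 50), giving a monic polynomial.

p^6 - 3p^5 - 67p^4 + 247p^3 + 882p^2 - 4300p + 4200

Repeated division with remainder:
  4p^5 + 8p^4 - 228p^3 - 152p^2 + 2768p - 3360 = (4p^2 + 16p - 96)(p^3 - 2p^2 - 25p + 50) + (-144p^2 - 432p + 1440)
  p^3 - 2p^2 - 25p + 50 = (-(1/144)p + 5/144)(-144p^2 - 432p + 1440) + (0)
Last nonzero remainder: -144p^2 - 432p + 1440. Dividing through by -144 gives the monic gcd p^2 + 3p - 10.
Then lcm(f, g) = f·g / gcd(f, g); expanding and making the result monic gives the answer.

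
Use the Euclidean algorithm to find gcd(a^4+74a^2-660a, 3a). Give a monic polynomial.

a

Apply the Euclidean algorithm:
  a^4+74a^2-660a = ((1/3)a^3+(74/3)a-220)(3a) + (0)
Last nonzero remainder: 3a. Dividing through by 3 gives the monic gcd a.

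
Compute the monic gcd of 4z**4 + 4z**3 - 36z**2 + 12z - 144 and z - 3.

z - 3

Repeated division with remainder:
  4z**4 + 4z**3 - 36z**2 + 12z - 144 = (4z**3 + 16z**2 + 12z + 48)(z - 3) + (0)
The last nonzero remainder z - 3 is already monic.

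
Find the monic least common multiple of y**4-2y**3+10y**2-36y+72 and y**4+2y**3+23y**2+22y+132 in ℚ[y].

Euclidean algorithm in ℚ[y]:
  y**4-2y**3+10y**2-36y+72 = (y**4+2y**3+23y**2+22y+132) + (-4y**3-13y**2-58y-60)
  y**4+2y**3+23y**2+22y+132 = (-(1/4)y+5/16)(-4y**3-13y**2-58y-60) + ((201/16)y**2+(201/8)y+603/4)
  -4y**3-13y**2-58y-60 = (-(64/201)y-80/201)((201/16)y**2+(201/8)y+603/4) + (0)
Last nonzero remainder: (201/16)y**2+(201/8)y+603/4. Dividing through by 201/16 gives the monic gcd y**2+2y+12.
Then lcm(f, g) = f·g / gcd(f, g); expanding and making the result monic gives the answer.

y**6-2y**5+21y**4-58y**3+182y**2-396y+792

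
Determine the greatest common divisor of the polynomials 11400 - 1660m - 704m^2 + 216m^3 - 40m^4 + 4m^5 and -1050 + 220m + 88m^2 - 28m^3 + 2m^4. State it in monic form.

75 - 5m - 7m^2 + m^3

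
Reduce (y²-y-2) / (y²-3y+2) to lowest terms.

(y+1)/(y-1)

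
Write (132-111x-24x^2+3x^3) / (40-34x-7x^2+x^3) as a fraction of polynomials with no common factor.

Apply the Euclidean algorithm:
  3x^3-24x^2-111x+132 = (3)(x^3-7x^2-34x+40) + (-3x^2-9x+12)
  x^3-7x^2-34x+40 = (-(1/3)x+10/3)(-3x^2-9x+12) + (0)
Last nonzero remainder: -3x^2-9x+12. Dividing through by -3 gives the monic gcd x^2+3x-4.
Cancel x^2+3x-4 from numerator and denominator to get the reduced form.

(-33+3x)/(-10+x)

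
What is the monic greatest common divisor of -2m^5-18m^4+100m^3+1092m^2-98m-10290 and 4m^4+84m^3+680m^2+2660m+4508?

m^2+14m+49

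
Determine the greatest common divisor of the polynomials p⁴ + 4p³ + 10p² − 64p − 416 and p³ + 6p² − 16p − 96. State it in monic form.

p² − 16

Euclidean algorithm in ℚ[p]:
  p⁴ + 4p³ + 10p² − 64p − 416 = (p − 2)(p³ + 6p² − 16p − 96) + (38p² − 608)
  p³ + 6p² − 16p − 96 = ((1/38)p + 3/19)(38p² − 608) + (0)
Last nonzero remainder: 38p² − 608. Dividing through by 38 gives the monic gcd p² − 16.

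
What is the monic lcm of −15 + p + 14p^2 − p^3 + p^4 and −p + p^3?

−15p + p^2 + 14p^3 − p^4 + p^5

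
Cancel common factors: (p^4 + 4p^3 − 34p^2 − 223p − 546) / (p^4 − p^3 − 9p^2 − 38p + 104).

(p^2 − p − 42)/(p^2 − 6p + 8)

Apply the Euclidean algorithm:
  p^4 + 4p^3 − 34p^2 − 223p − 546 = (p^4 − p^3 − 9p^2 − 38p + 104) + (5p^3 − 25p^2 − 185p − 650)
  p^4 − p^3 − 9p^2 − 38p + 104 = ((1/5)p + 4/5)(5p^3 − 25p^2 − 185p − 650) + (48p^2 + 240p + 624)
  5p^3 − 25p^2 − 185p − 650 = ((5/48)p − 25/24)(48p^2 + 240p + 624) + (0)
Last nonzero remainder: 48p^2 + 240p + 624. Dividing through by 48 gives the monic gcd p^2 + 5p + 13.
Cancel p^2 + 5p + 13 from numerator and denominator to get the reduced form.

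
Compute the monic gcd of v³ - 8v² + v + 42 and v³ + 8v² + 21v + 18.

v + 2

Repeated division with remainder:
  v³ - 8v² + v + 42 = (v³ + 8v² + 21v + 18) + (-16v² - 20v + 24)
  v³ + 8v² + 21v + 18 = (-(1/16)v - 27/64)(-16v² - 20v + 24) + ((225/16)v + 225/8)
  -16v² - 20v + 24 = (-(256/225)v + 64/75)((225/16)v + 225/8) + (0)
Last nonzero remainder: (225/16)v + 225/8. Dividing through by 225/16 gives the monic gcd v + 2.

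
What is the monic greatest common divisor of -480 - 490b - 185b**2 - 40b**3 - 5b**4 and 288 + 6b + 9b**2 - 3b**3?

16 + 3b + b**2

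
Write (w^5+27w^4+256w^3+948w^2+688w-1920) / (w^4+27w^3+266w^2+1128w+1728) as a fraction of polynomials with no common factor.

(w^2+9w-10)/(w+9)

Euclidean algorithm in ℚ[w]:
  w^5+27w^4+256w^3+948w^2+688w-1920 = (w)(w^4+27w^3+266w^2+1128w+1728) + (-10w^3-180w^2-1040w-1920)
  w^4+27w^3+266w^2+1128w+1728 = (-(1/10)w-9/10)(-10w^3-180w^2-1040w-1920) + (0)
Last nonzero remainder: -10w^3-180w^2-1040w-1920. Dividing through by -10 gives the monic gcd w^3+18w^2+104w+192.
Cancel w^3+18w^2+104w+192 from numerator and denominator to get the reduced form.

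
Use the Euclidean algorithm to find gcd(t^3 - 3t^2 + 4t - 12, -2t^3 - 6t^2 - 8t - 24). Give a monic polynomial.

Euclidean algorithm in ℚ[t]:
  t^3 - 3t^2 + 4t - 12 = (-1/2)(-2t^3 - 6t^2 - 8t - 24) + (-6t^2 - 24)
  -2t^3 - 6t^2 - 8t - 24 = ((1/3)t + 1)(-6t^2 - 24) + (0)
Last nonzero remainder: -6t^2 - 24. Dividing through by -6 gives the monic gcd t^2 + 4.

t^2 + 4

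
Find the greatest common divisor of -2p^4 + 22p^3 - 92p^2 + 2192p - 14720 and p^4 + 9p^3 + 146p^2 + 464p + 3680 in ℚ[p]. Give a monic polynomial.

p^2 + 7p + 92

Repeated division with remainder:
  -2p^4 + 22p^3 - 92p^2 + 2192p - 14720 = (-2)(p^4 + 9p^3 + 146p^2 + 464p + 3680) + (40p^3 + 200p^2 + 3120p - 7360)
  p^4 + 9p^3 + 146p^2 + 464p + 3680 = ((1/40)p + 1/10)(40p^3 + 200p^2 + 3120p - 7360) + (48p^2 + 336p + 4416)
  40p^3 + 200p^2 + 3120p - 7360 = ((5/6)p - 5/3)(48p^2 + 336p + 4416) + (0)
Last nonzero remainder: 48p^2 + 336p + 4416. Dividing through by 48 gives the monic gcd p^2 + 7p + 92.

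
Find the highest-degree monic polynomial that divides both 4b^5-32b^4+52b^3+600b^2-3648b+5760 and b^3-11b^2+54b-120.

Euclidean algorithm in ℚ[b]:
  4b^5-32b^4+52b^3+600b^2-3648b+5760 = (4b^2+12b-32)(b^3-11b^2+54b-120) + (80b^2-480b+1920)
  b^3-11b^2+54b-120 = ((1/80)b-1/16)(80b^2-480b+1920) + (0)
Last nonzero remainder: 80b^2-480b+1920. Dividing through by 80 gives the monic gcd b^2-6b+24.

b^2-6b+24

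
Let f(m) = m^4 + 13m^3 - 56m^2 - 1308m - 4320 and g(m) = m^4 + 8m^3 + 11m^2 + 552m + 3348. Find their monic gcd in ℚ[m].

By polynomial division,
  m^4 + 13m^3 - 56m^2 - 1308m - 4320 = (m^4 + 8m^3 + 11m^2 + 552m + 3348) + (5m^3 - 67m^2 - 1860m - 7668)
  m^4 + 8m^3 + 11m^2 + 552m + 3348 = ((1/5)m + 107/25)(5m^3 - 67m^2 - 1860m - 7668) + ((16744/25)m^2 + (50232/5)m + 904176/25)
  5m^3 - 67m^2 - 1860m - 7668 = ((125/16744)m - 1775/8372)((16744/25)m^2 + (50232/5)m + 904176/25) + (0)
Last nonzero remainder: (16744/25)m^2 + (50232/5)m + 904176/25. Dividing through by 16744/25 gives the monic gcd m^2 + 15m + 54.

m^2 + 15m + 54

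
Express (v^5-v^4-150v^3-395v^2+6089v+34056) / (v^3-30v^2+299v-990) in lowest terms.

By polynomial division,
  v^5-v^4-150v^3-395v^2+6089v+34056 = (v^2+29v+421)(v^3-30v^2+299v-990) + (4554v^2-91080v+450846)
  v^3-30v^2+299v-990 = ((1/4554)v-5/2277)(4554v^2-91080v+450846) + (0)
Last nonzero remainder: 4554v^2-91080v+450846. Dividing through by 4554 gives the monic gcd v^2-20v+99.
Cancel v^2-20v+99 from numerator and denominator to get the reduced form.

(v^3+19v^2+131v+344)/(v-10)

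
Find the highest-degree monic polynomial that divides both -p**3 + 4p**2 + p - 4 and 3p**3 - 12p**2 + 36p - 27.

Apply the Euclidean algorithm:
  -p**3 + 4p**2 + p - 4 = (-1/3)(3p**3 - 12p**2 + 36p - 27) + (13p - 13)
  3p**3 - 12p**2 + 36p - 27 = ((3/13)p**2 - (9/13)p + 27/13)(13p - 13) + (0)
Last nonzero remainder: 13p - 13. Dividing through by 13 gives the monic gcd p - 1.

p - 1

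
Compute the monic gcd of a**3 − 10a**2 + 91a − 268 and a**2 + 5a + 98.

1

Repeated division with remainder:
  a**3 − 10a**2 + 91a − 268 = (a − 15)(a**2 + 5a + 98) + (68a + 1202)
  a**2 + 5a + 98 = ((1/68)a − 431/2312)(68a + 1202) + (372319/1156)
  68a + 1202 = ((78608/372319)a + 1389512/372319)(372319/1156) + (0)
The last nonzero remainder is the constant 372319/1156, so the polynomials are coprime and gcd = 1.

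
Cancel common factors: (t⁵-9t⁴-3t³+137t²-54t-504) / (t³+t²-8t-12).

(t³-8t²-5t+84)/(t+2)

Euclidean algorithm in ℚ[t]:
  t⁵-9t⁴-3t³+137t²-54t-504 = (t²-10t+15)(t³+t²-8t-12) + (54t²-54t-324)
  t³+t²-8t-12 = ((1/54)t+1/27)(54t²-54t-324) + (0)
Last nonzero remainder: 54t²-54t-324. Dividing through by 54 gives the monic gcd t²-t-6.
Cancel t²-t-6 from numerator and denominator to get the reduced form.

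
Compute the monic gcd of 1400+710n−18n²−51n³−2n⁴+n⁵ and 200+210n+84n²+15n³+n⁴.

By polynomial division,
  n⁵−2n⁴−51n³−18n²+710n+1400 = (n−17)(n⁴+15n³+84n²+210n+200) + (120n³+1200n²+4080n+4800)
  n⁴+15n³+84n²+210n+200 = ((1/120)n+1/24)(120n³+1200n²+4080n+4800) + (0)
Last nonzero remainder: 120n³+1200n²+4080n+4800. Dividing through by 120 gives the monic gcd n³+10n²+34n+40.

40+34n+10n²+n³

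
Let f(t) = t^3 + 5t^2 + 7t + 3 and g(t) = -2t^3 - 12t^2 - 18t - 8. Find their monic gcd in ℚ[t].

By polynomial division,
  t^3 + 5t^2 + 7t + 3 = (-1/2)(-2t^3 - 12t^2 - 18t - 8) + (-t^2 - 2t - 1)
  -2t^3 - 12t^2 - 18t - 8 = (2t + 8)(-t^2 - 2t - 1) + (0)
Last nonzero remainder: -t^2 - 2t - 1. Dividing through by -1 gives the monic gcd t^2 + 2t + 1.

t^2 + 2t + 1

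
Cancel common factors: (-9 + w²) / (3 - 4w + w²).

By polynomial division,
  w² - 9 = (w² - 4w + 3) + (4w - 12)
  w² - 4w + 3 = ((1/4)w - 1/4)(4w - 12) + (0)
Last nonzero remainder: 4w - 12. Dividing through by 4 gives the monic gcd w - 3.
Cancel w - 3 from numerator and denominator to get the reduced form.

(3 + w)/(-1 + w)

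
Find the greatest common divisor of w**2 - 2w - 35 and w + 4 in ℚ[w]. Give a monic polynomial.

Repeated division with remainder:
  w**2 - 2w - 35 = (w - 6)(w + 4) + (-11)
  w + 4 = (-(1/11)w - 4/11)(-11) + (0)
The last nonzero remainder is the constant -11, so the polynomials are coprime and gcd = 1.

1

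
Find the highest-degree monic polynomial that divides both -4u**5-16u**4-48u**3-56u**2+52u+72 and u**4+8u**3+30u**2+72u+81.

u**2+2u+9

Repeated division with remainder:
  -4u**5-16u**4-48u**3-56u**2+52u+72 = (-4u+16)(u**4+8u**3+30u**2+72u+81) + (-56u**3-248u**2-776u-1224)
  u**4+8u**3+30u**2+72u+81 = (-(1/56)u-25/392)(-56u**3-248u**2-776u-1224) + ((16/49)u**2+(32/49)u+144/49)
  -56u**3-248u**2-776u-1224 = (-(343/2)u-833/2)((16/49)u**2+(32/49)u+144/49) + (0)
Last nonzero remainder: (16/49)u**2+(32/49)u+144/49. Dividing through by 16/49 gives the monic gcd u**2+2u+9.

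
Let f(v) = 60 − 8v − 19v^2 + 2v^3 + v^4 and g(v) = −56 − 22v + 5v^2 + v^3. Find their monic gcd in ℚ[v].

2 + v

By polynomial division,
  v^4 + 2v^3 − 19v^2 − 8v + 60 = (v − 3)(v^3 + 5v^2 − 22v − 56) + (18v^2 − 18v − 108)
  v^3 + 5v^2 − 22v − 56 = ((1/18)v + 1/3)(18v^2 − 18v − 108) + (−10v − 20)
  18v^2 − 18v − 108 = (−(9/5)v + 27/5)(−10v − 20) + (0)
Last nonzero remainder: −10v − 20. Dividing through by −10 gives the monic gcd v + 2.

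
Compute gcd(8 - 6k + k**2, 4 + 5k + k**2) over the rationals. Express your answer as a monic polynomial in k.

1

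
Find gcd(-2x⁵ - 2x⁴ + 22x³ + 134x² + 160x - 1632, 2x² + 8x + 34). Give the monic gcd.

x² + 4x + 17

By polynomial division,
  -2x⁵ - 2x⁴ + 22x³ + 134x² + 160x - 1632 = (-x³ + 3x² + 16x - 48)(2x² + 8x + 34) + (0)
Last nonzero remainder: 2x² + 8x + 34. Dividing through by 2 gives the monic gcd x² + 4x + 17.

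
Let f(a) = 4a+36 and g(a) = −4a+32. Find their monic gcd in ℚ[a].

Euclidean algorithm in ℚ[a]:
  4a+36 = (−1)(−4a+32) + (68)
  −4a+32 = (−(1/17)a+8/17)(68) + (0)
The last nonzero remainder is the constant 68, so the polynomials are coprime and gcd = 1.

1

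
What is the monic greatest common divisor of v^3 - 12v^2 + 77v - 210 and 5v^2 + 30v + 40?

1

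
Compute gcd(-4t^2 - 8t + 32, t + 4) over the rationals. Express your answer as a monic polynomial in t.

By polynomial division,
  -4t^2 - 8t + 32 = (-4t + 8)(t + 4) + (0)
The last nonzero remainder t + 4 is already monic.

t + 4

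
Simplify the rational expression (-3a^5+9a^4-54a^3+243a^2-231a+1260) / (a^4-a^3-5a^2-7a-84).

Apply the Euclidean algorithm:
  -3a^5+9a^4-54a^3+243a^2-231a+1260 = (-3a+6)(a^4-a^3-5a^2-7a-84) + (-63a^3+252a^2-441a+1764)
  a^4-a^3-5a^2-7a-84 = (-(1/63)a-1/21)(-63a^3+252a^2-441a+1764) + (0)
Last nonzero remainder: -63a^3+252a^2-441a+1764. Dividing through by -63 gives the monic gcd a^3-4a^2+7a-28.
Cancel a^3-4a^2+7a-28 from numerator and denominator to get the reduced form.

(-3a^2-3a-45)/(a+3)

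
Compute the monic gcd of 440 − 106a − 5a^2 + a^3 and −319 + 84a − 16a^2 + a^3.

Repeated division with remainder:
  a^3 − 5a^2 − 106a + 440 = (a^3 − 16a^2 + 84a − 319) + (11a^2 − 190a + 759)
  a^3 − 16a^2 + 84a − 319 = ((1/11)a + 14/121)(11a^2 − 190a + 759) + ((4475/121)a − 4475/11)
  11a^2 − 190a + 759 = ((1331/4475)a − 8349/4475)((4475/121)a − 4475/11) + (0)
Last nonzero remainder: (4475/121)a − 4475/11. Dividing through by 4475/121 gives the monic gcd a − 11.

−11 + a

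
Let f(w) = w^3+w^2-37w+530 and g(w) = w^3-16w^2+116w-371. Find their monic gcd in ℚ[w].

Repeated division with remainder:
  w^3+w^2-37w+530 = (w^3-16w^2+116w-371) + (17w^2-153w+901)
  w^3-16w^2+116w-371 = ((1/17)w-7/17)(17w^2-153w+901) + (0)
Last nonzero remainder: 17w^2-153w+901. Dividing through by 17 gives the monic gcd w^2-9w+53.

w^2-9w+53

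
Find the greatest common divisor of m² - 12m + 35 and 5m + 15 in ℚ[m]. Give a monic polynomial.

1

Repeated division with remainder:
  m² - 12m + 35 = ((1/5)m - 3)(5m + 15) + (80)
  5m + 15 = ((1/16)m + 3/16)(80) + (0)
The last nonzero remainder is the constant 80, so the polynomials are coprime and gcd = 1.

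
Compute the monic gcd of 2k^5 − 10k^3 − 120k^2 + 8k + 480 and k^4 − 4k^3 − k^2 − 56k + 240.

k^3 − k − 60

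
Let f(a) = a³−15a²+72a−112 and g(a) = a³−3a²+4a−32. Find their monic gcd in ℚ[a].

a−4

Euclidean algorithm in ℚ[a]:
  a³−15a²+72a−112 = (a³−3a²+4a−32) + (−12a²+68a−80)
  a³−3a²+4a−32 = (−(1/12)a−2/9)(−12a²+68a−80) + ((112/9)a−448/9)
  −12a²+68a−80 = (−(27/28)a+45/28)((112/9)a−448/9) + (0)
Last nonzero remainder: (112/9)a−448/9. Dividing through by 112/9 gives the monic gcd a−4.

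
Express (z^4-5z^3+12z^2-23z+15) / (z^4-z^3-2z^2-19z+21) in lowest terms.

(z^2-z+5)/(z^2+3z+7)

Apply the Euclidean algorithm:
  z^4-5z^3+12z^2-23z+15 = (z^4-z^3-2z^2-19z+21) + (-4z^3+14z^2-4z-6)
  z^4-z^3-2z^2-19z+21 = (-(1/4)z-5/8)(-4z^3+14z^2-4z-6) + ((23/4)z^2-23z+69/4)
  -4z^3+14z^2-4z-6 = (-(16/23)z-8/23)((23/4)z^2-23z+69/4) + (0)
Last nonzero remainder: (23/4)z^2-23z+69/4. Dividing through by 23/4 gives the monic gcd z^2-4z+3.
Cancel z^2-4z+3 from numerator and denominator to get the reduced form.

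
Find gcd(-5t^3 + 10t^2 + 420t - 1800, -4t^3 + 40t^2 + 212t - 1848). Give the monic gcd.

t - 6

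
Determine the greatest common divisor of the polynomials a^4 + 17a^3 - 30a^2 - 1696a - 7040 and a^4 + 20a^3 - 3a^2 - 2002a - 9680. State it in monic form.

Repeated division with remainder:
  a^4 + 17a^3 - 30a^2 - 1696a - 7040 = (a^4 + 20a^3 - 3a^2 - 2002a - 9680) + (-3a^3 - 27a^2 + 306a + 2640)
  a^4 + 20a^3 - 3a^2 - 2002a - 9680 = (-(1/3)a - 11/3)(-3a^3 - 27a^2 + 306a + 2640) + (0)
Last nonzero remainder: -3a^3 - 27a^2 + 306a + 2640. Dividing through by -3 gives the monic gcd a^3 + 9a^2 - 102a - 880.

a^3 + 9a^2 - 102a - 880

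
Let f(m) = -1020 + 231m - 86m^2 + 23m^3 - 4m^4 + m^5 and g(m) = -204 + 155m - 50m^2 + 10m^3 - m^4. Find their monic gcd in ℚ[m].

-68 + 29m - 7m^2 + m^3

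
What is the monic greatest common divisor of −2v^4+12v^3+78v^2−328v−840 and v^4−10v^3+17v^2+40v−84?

Euclidean algorithm in ℚ[v]:
  −2v^4+12v^3+78v^2−328v−840 = (−2)(v^4−10v^3+17v^2+40v−84) + (−8v^3+112v^2−248v−1008)
  v^4−10v^3+17v^2+40v−84 = (−(1/8)v−1/2)(−8v^3+112v^2−248v−1008) + (42v^2−210v−588)
  −8v^3+112v^2−248v−1008 = (−(4/21)v+12/7)(42v^2−210v−588) + (0)
Last nonzero remainder: 42v^2−210v−588. Dividing through by 42 gives the monic gcd v^2−5v−14.

v^2−5v−14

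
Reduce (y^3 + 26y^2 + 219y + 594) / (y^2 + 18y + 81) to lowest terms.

Apply the Euclidean algorithm:
  y^3 + 26y^2 + 219y + 594 = (y + 8)(y^2 + 18y + 81) + (-6y - 54)
  y^2 + 18y + 81 = (-(1/6)y - 3/2)(-6y - 54) + (0)
Last nonzero remainder: -6y - 54. Dividing through by -6 gives the monic gcd y + 9.
Cancel y + 9 from numerator and denominator to get the reduced form.

(y^2 + 17y + 66)/(y + 9)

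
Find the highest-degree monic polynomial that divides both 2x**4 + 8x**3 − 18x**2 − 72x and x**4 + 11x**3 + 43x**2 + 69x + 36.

x**2 + 7x + 12

Euclidean algorithm in ℚ[x]:
  2x**4 + 8x**3 − 18x**2 − 72x = (2)(x**4 + 11x**3 + 43x**2 + 69x + 36) + (−14x**3 − 104x**2 − 210x − 72)
  x**4 + 11x**3 + 43x**2 + 69x + 36 = (−(1/14)x − 25/98)(−14x**3 − 104x**2 − 210x − 72) + ((72/49)x**2 + (72/7)x + 864/49)
  −14x**3 − 104x**2 − 210x − 72 = (−(343/36)x − 49/12)((72/49)x**2 + (72/7)x + 864/49) + (0)
Last nonzero remainder: (72/49)x**2 + (72/7)x + 864/49. Dividing through by 72/49 gives the monic gcd x**2 + 7x + 12.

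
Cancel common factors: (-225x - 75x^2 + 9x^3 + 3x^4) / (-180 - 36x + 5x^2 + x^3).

(-45x - 6x^2 + 3x^3)/(-36 + x^2)

Repeated division with remainder:
  3x^4 + 9x^3 - 75x^2 - 225x = (3x - 6)(x^3 + 5x^2 - 36x - 180) + (63x^2 + 99x - 1080)
  x^3 + 5x^2 - 36x - 180 = ((1/63)x + 8/147)(63x^2 + 99x - 1080) + (-(1188/49)x - 5940/49)
  63x^2 + 99x - 1080 = (-(343/132)x + 98/11)(-(1188/49)x - 5940/49) + (0)
Last nonzero remainder: -(1188/49)x - 5940/49. Dividing through by -1188/49 gives the monic gcd x + 5.
Cancel x + 5 from numerator and denominator to get the reduced form.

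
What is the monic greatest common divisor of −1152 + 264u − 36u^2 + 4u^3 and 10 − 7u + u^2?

1

By polynomial division,
  4u^3 − 36u^2 + 264u − 1152 = (4u − 8)(u^2 − 7u + 10) + (168u − 1072)
  u^2 − 7u + 10 = ((1/168)u − 13/3528)(168u − 1072) + (2668/441)
  168u − 1072 = ((18522/667)u − 118188/667)(2668/441) + (0)
The last nonzero remainder is the constant 2668/441, so the polynomials are coprime and gcd = 1.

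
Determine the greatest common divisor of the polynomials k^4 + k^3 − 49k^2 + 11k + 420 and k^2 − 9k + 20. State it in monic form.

k^2 − 9k + 20

By polynomial division,
  k^4 + k^3 − 49k^2 + 11k + 420 = (k^2 + 10k + 21)(k^2 − 9k + 20) + (0)
The last nonzero remainder k^2 − 9k + 20 is already monic.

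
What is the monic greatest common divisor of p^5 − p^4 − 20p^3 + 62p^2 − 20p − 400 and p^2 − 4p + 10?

p^2 − 4p + 10

Euclidean algorithm in ℚ[p]:
  p^5 − p^4 − 20p^3 + 62p^2 − 20p − 400 = (p^3 + 3p^2 − 18p − 40)(p^2 − 4p + 10) + (0)
The last nonzero remainder p^2 − 4p + 10 is already monic.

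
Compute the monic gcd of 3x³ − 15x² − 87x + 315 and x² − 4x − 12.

Apply the Euclidean algorithm:
  3x³ − 15x² − 87x + 315 = (3x − 3)(x² − 4x − 12) + (−63x + 279)
  x² − 4x − 12 = (−(1/63)x − 1/147)(−63x + 279) + (−495/49)
  −63x + 279 = ((343/55)x − 1519/55)(−495/49) + (0)
The last nonzero remainder is the constant −495/49, so the polynomials are coprime and gcd = 1.

1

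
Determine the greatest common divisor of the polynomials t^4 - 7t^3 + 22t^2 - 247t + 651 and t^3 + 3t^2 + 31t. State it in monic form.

Apply the Euclidean algorithm:
  t^4 - 7t^3 + 22t^2 - 247t + 651 = (t - 10)(t^3 + 3t^2 + 31t) + (21t^2 + 63t + 651)
  t^3 + 3t^2 + 31t = ((1/21)t)(21t^2 + 63t + 651) + (0)
Last nonzero remainder: 21t^2 + 63t + 651. Dividing through by 21 gives the monic gcd t^2 + 3t + 31.

t^2 + 3t + 31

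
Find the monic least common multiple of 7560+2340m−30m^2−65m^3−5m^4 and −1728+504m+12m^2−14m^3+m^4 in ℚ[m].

−72576−1296m+5328m^2+72m^3−128m^4−m^5+m^6

Euclidean algorithm in ℚ[m]:
  −5m^4−65m^3−30m^2+2340m+7560 = (−5)(m^4−14m^3+12m^2+504m−1728) + (−135m^3+30m^2+4860m−1080)
  m^4−14m^3+12m^2+504m−1728 = (−(1/135)m+124/1215)(−135m^3+30m^2+4860m−1080) + ((3640/81)m^2−14560/9)
  −135m^3+30m^2+4860m−1080 = (−(2187/728)m+243/364)((3640/81)m^2−14560/9) + (0)
Last nonzero remainder: (3640/81)m^2−14560/9. Dividing through by 3640/81 gives the monic gcd m^2−36.
Then lcm(f, g) = f·g / gcd(f, g); expanding and making the result monic gives the answer.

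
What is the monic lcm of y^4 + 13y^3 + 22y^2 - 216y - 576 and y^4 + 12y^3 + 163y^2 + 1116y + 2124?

Euclidean algorithm in ℚ[y]:
  y^4 + 13y^3 + 22y^2 - 216y - 576 = (y^4 + 12y^3 + 163y^2 + 1116y + 2124) + (y^3 - 141y^2 - 1332y - 2700)
  y^4 + 12y^3 + 163y^2 + 1116y + 2124 = (y + 153)(y^3 - 141y^2 - 1332y - 2700) + (23068y^2 + 207612y + 415224)
  y^3 - 141y^2 - 1332y - 2700 = ((1/23068)y - 75/11534)(23068y^2 + 207612y + 415224) + (0)
Last nonzero remainder: 23068y^2 + 207612y + 415224. Dividing through by 23068 gives the monic gcd y^2 + 9y + 18.
Then lcm(f, g) = f·g / gcd(f, g); expanding and making the result monic gives the answer.

y^6 + 16y^5 + 179y^4 + 1384y^3 + 1372y^2 - 27216y - 67968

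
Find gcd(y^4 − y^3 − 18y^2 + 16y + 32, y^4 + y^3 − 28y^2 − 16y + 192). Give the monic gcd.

y^2 − 16

Repeated division with remainder:
  y^4 − y^3 − 18y^2 + 16y + 32 = (y^4 + y^3 − 28y^2 − 16y + 192) + (−2y^3 + 10y^2 + 32y − 160)
  y^4 + y^3 − 28y^2 − 16y + 192 = (−(1/2)y − 3)(−2y^3 + 10y^2 + 32y − 160) + (18y^2 − 288)
  −2y^3 + 10y^2 + 32y − 160 = (−(1/9)y + 5/9)(18y^2 − 288) + (0)
Last nonzero remainder: 18y^2 − 288. Dividing through by 18 gives the monic gcd y^2 − 16.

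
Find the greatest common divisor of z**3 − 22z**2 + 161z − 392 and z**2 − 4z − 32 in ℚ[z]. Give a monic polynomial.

Apply the Euclidean algorithm:
  z**3 − 22z**2 + 161z − 392 = (z − 18)(z**2 − 4z − 32) + (121z − 968)
  z**2 − 4z − 32 = ((1/121)z + 4/121)(121z − 968) + (0)
Last nonzero remainder: 121z − 968. Dividing through by 121 gives the monic gcd z − 8.

z − 8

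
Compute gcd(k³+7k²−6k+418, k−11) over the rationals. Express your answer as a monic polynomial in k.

1

By polynomial division,
  k³+7k²−6k+418 = (k²+18k+192)(k−11) + (2530)
  k−11 = ((1/2530)k−1/230)(2530) + (0)
The last nonzero remainder is the constant 2530, so the polynomials are coprime and gcd = 1.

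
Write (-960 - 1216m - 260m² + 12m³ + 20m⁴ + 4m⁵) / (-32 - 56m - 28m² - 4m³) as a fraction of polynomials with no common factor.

(60 + m - m³)/(2 + m)

Apply the Euclidean algorithm:
  4m⁵ + 20m⁴ + 12m³ - 260m² - 1216m - 960 = (-m² + 2m - 3)(-4m³ - 28m² - 56m - 32) + (-264m² - 1320m - 1056)
  -4m³ - 28m² - 56m - 32 = ((1/66)m + 1/33)(-264m² - 1320m - 1056) + (0)
Last nonzero remainder: -264m² - 1320m - 1056. Dividing through by -264 gives the monic gcd m² + 5m + 4.
Cancel m² + 5m + 4 from numerator and denominator to get the reduced form.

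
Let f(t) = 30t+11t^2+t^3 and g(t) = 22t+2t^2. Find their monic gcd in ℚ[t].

Apply the Euclidean algorithm:
  t^3+11t^2+30t = ((1/2)t)(2t^2+22t) + (30t)
  2t^2+22t = ((1/15)t+11/15)(30t) + (0)
Last nonzero remainder: 30t. Dividing through by 30 gives the monic gcd t.

t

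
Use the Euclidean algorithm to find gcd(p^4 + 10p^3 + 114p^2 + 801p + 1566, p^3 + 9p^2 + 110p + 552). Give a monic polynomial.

Apply the Euclidean algorithm:
  p^4 + 10p^3 + 114p^2 + 801p + 1566 = (p + 1)(p^3 + 9p^2 + 110p + 552) + (−5p^2 + 139p + 1014)
  p^3 + 9p^2 + 110p + 552 = (−(1/5)p − 184/25)(−5p^2 + 139p + 1014) + ((33396/25)p + 200376/25)
  −5p^2 + 139p + 1014 = (−(125/33396)p + 4225/33396)((33396/25)p + 200376/25) + (0)
Last nonzero remainder: (33396/25)p + 200376/25. Dividing through by 33396/25 gives the monic gcd p + 6.

p + 6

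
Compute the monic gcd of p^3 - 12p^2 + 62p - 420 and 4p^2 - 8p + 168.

Repeated division with remainder:
  p^3 - 12p^2 + 62p - 420 = ((1/4)p - 5/2)(4p^2 - 8p + 168) + (0)
Last nonzero remainder: 4p^2 - 8p + 168. Dividing through by 4 gives the monic gcd p^2 - 2p + 42.

p^2 - 2p + 42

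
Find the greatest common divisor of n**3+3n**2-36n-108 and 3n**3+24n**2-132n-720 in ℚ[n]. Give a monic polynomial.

n-6

Repeated division with remainder:
  n**3+3n**2-36n-108 = (1/3)(3n**3+24n**2-132n-720) + (-5n**2+8n+132)
  3n**3+24n**2-132n-720 = (-(3/5)n-144/25)(-5n**2+8n+132) + (-(168/25)n+1008/25)
  -5n**2+8n+132 = ((125/168)n+275/84)(-(168/25)n+1008/25) + (0)
Last nonzero remainder: -(168/25)n+1008/25. Dividing through by -168/25 gives the monic gcd n-6.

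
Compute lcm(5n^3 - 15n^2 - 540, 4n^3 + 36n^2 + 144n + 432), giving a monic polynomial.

n^4 + 3n^3 - 18n^2 - 108n - 648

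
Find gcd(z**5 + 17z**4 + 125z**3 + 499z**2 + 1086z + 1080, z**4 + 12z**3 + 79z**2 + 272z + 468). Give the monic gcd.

Euclidean algorithm in ℚ[z]:
  z**5 + 17z**4 + 125z**3 + 499z**2 + 1086z + 1080 = (z + 5)(z**4 + 12z**3 + 79z**2 + 272z + 468) + (-14z**3 - 168z**2 - 742z - 1260)
  z**4 + 12z**3 + 79z**2 + 272z + 468 = (-(1/14)z)(-14z**3 - 168z**2 - 742z - 1260) + (26z**2 + 182z + 468)
  -14z**3 - 168z**2 - 742z - 1260 = (-(7/13)z - 35/13)(26z**2 + 182z + 468) + (0)
Last nonzero remainder: 26z**2 + 182z + 468. Dividing through by 26 gives the monic gcd z**2 + 7z + 18.

z**2 + 7z + 18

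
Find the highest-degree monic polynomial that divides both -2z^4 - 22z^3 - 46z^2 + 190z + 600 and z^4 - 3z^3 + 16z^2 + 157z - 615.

Euclidean algorithm in ℚ[z]:
  -2z^4 - 22z^3 - 46z^2 + 190z + 600 = (-2)(z^4 - 3z^3 + 16z^2 + 157z - 615) + (-28z^3 - 14z^2 + 504z - 630)
  z^4 - 3z^3 + 16z^2 + 157z - 615 = (-(1/28)z + 1/8)(-28z^3 - 14z^2 + 504z - 630) + ((143/4)z^2 + (143/2)z - 2145/4)
  -28z^3 - 14z^2 + 504z - 630 = (-(112/143)z + 168/143)((143/4)z^2 + (143/2)z - 2145/4) + (0)
Last nonzero remainder: (143/4)z^2 + (143/2)z - 2145/4. Dividing through by 143/4 gives the monic gcd z^2 + 2z - 15.

z^2 + 2z - 15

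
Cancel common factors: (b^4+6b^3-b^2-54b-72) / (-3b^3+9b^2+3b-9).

By polynomial division,
  b^4+6b^3-b^2-54b-72 = (-(1/3)b-3)(-3b^3+9b^2+3b-9) + (27b^2-48b-99)
  -3b^3+9b^2+3b-9 = (-(1/9)b+11/81)(27b^2-48b-99) + (-(40/27)b+40/9)
  27b^2-48b-99 = (-(729/40)b-891/40)(-(40/27)b+40/9) + (0)
Last nonzero remainder: -(40/27)b+40/9. Dividing through by -40/27 gives the monic gcd b-3.
Cancel b-3 from numerator and denominator to get the reduced form.

(-b^3-9b^2-26b-24)/(3b^2-3)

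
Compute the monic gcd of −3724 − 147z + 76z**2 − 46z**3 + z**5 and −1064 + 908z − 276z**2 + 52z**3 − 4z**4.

−133 + 47z − 11z**2 + z**3

Repeated division with remainder:
  z**5 − 46z**3 + 76z**2 − 147z − 3724 = (−(1/4)z − 13/4)(−4z**4 + 52z**3 − 276z**2 + 908z − 1064) + (54z**3 − 594z**2 + 2538z − 7182)
  −4z**4 + 52z**3 − 276z**2 + 908z − 1064 = (−(2/27)z + 4/27)(54z**3 − 594z**2 + 2538z − 7182) + (0)
Last nonzero remainder: 54z**3 − 594z**2 + 2538z − 7182. Dividing through by 54 gives the monic gcd z**3 − 11z**2 + 47z − 133.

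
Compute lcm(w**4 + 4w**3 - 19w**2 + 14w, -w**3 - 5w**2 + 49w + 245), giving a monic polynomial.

Apply the Euclidean algorithm:
  w**4 + 4w**3 - 19w**2 + 14w = (-w + 1)(-w**3 - 5w**2 + 49w + 245) + (35w**2 + 210w - 245)
  -w**3 - 5w**2 + 49w + 245 = (-(1/35)w + 1/35)(35w**2 + 210w - 245) + (36w + 252)
  35w**2 + 210w - 245 = ((35/36)w - 35/36)(36w + 252) + (0)
Last nonzero remainder: 36w + 252. Dividing through by 36 gives the monic gcd w + 7.
Then lcm(f, g) = f·g / gcd(f, g); expanding and making the result monic gives the answer.

w**6 + 2w**5 - 62w**4 - 88w**3 + 637w**2 - 490w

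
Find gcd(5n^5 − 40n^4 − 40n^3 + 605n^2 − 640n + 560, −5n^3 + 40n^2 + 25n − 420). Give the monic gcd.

n^2 − 11n + 28

Repeated division with remainder:
  5n^5 − 40n^4 − 40n^3 + 605n^2 − 640n + 560 = (−n^2 + 3)(−5n^3 + 40n^2 + 25n − 420) + (65n^2 − 715n + 1820)
  −5n^3 + 40n^2 + 25n − 420 = (−(1/13)n − 3/13)(65n^2 − 715n + 1820) + (0)
Last nonzero remainder: 65n^2 − 715n + 1820. Dividing through by 65 gives the monic gcd n^2 − 11n + 28.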